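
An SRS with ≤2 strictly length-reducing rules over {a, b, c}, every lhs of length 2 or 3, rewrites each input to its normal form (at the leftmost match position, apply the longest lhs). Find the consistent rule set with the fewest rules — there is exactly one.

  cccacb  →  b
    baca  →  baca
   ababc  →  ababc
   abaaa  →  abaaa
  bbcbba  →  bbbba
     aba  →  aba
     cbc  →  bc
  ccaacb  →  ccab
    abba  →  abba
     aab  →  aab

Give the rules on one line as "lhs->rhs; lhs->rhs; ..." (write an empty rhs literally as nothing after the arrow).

acb->b; cb->b

  | cccacb => cccb => ccb => cb => b
  | baca
  | ababc
  | abaaa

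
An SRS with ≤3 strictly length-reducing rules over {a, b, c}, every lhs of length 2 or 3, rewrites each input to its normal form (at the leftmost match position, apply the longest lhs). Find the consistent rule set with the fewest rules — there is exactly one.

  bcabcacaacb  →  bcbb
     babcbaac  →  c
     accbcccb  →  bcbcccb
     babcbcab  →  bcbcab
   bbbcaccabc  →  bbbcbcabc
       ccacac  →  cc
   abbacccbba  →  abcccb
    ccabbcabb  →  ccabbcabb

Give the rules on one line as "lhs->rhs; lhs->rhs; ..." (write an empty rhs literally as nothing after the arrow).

ac->b; ba->; cba->

  | bcabcacaacb => bcabcbaacb => bcabacb => bcacb => bcbb
  | babcbaac => bcbaac => bac => c
  | accbcccb => bcbcccb
  | babcbcab => bcbcab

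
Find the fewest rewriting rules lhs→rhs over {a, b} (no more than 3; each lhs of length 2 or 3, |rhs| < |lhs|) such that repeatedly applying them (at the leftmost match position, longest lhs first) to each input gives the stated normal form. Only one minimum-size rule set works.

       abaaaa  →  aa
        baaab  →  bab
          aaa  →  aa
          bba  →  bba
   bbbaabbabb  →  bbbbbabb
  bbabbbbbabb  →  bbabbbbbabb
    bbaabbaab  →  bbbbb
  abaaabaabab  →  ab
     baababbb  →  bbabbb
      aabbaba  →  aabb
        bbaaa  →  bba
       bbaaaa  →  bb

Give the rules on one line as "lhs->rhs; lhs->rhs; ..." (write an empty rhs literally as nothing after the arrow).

aaa->aa; aba->; baa->b

  | abaaaa => aaa => aa
  | baaab => bab
  | aaa => aa
  | bba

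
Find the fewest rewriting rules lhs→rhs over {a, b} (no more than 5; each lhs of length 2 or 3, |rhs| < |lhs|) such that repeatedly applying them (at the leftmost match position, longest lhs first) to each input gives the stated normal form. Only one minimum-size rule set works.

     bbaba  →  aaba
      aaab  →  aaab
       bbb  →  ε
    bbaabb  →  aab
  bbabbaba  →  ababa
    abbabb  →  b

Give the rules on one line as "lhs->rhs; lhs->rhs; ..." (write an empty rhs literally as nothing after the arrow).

  | bbaba => aaba
  | aaab
  | bbb => ε
  | bbaabb => aaabb => aab

abb->b; bb->b; bba->aa; bbb->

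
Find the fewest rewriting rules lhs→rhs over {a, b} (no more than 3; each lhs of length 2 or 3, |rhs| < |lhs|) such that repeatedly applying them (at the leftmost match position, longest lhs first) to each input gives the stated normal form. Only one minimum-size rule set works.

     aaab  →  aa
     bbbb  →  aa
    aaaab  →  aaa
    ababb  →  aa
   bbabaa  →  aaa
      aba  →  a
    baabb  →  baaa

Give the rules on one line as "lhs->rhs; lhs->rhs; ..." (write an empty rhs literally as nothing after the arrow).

ab->; abb->aa; bb->a

  | aaab => aa
  | bbbb => abb => aa
  | aaaab => aaa
  | ababb => abb => aa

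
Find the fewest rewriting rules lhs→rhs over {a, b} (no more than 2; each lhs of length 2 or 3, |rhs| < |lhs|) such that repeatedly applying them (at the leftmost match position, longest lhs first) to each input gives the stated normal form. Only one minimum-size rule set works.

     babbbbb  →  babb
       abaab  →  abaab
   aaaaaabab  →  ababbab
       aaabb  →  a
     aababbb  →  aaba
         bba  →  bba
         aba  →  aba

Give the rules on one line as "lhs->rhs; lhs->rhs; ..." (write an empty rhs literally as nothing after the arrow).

  | babbbbb => babb
  | abaab
  | aaaaaabab => abaaabab => ababbab
  | aaabb => abbb => a

aaa->ab; bbb->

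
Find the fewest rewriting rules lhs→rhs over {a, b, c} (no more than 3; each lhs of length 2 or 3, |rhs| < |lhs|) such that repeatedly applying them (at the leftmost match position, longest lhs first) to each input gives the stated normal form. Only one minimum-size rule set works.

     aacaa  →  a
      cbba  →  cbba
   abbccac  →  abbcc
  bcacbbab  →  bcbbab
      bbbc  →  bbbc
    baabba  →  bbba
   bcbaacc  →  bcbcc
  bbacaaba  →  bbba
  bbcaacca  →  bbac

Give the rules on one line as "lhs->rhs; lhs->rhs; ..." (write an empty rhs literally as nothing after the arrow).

  | aacaa => caa => a
  | cbba
  | abbccac => abbcc
  | bcacbbab => bcbbab

aa->; ca->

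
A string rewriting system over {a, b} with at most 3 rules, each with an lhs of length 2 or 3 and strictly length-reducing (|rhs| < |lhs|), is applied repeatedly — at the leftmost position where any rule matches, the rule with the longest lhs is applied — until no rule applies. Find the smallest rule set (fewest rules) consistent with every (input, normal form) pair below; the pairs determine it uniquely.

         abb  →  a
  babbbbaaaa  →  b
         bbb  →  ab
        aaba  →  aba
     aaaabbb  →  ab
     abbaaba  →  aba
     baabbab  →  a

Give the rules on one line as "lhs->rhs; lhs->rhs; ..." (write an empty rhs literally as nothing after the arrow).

aa->a; aaa->; bb->a

  | abb => aa => a
  | babbbbaaaa => baabbaaaa => babbaaaa => baaaaaa => baaa => b
  | bbb => ab
  | aaba => aba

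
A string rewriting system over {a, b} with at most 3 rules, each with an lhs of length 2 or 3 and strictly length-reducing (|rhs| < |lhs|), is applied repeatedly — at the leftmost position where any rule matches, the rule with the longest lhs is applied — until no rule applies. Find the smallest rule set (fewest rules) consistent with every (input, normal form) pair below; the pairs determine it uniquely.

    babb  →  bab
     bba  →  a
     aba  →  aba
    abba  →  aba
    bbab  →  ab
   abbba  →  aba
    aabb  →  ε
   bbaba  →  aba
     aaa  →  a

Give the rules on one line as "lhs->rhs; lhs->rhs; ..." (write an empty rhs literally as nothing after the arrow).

  | babb => bab
  | bba => a
  | aba
  | abba => aba

aa->; abb->ab; bb->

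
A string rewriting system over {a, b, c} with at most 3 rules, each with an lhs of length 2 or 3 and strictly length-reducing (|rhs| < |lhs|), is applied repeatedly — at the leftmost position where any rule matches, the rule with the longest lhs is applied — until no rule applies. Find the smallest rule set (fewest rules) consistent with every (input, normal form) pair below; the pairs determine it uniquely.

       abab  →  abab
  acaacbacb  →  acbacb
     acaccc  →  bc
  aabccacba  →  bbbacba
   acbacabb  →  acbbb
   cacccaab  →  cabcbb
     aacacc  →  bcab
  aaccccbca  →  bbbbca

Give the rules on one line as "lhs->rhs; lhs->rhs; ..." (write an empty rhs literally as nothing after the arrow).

aa->b; aca->; cc->b

  | abab
  | acaacbacb => acbacb
  | acaccc => ccc => bc
  | aabccacba => bbccacba => bbbacba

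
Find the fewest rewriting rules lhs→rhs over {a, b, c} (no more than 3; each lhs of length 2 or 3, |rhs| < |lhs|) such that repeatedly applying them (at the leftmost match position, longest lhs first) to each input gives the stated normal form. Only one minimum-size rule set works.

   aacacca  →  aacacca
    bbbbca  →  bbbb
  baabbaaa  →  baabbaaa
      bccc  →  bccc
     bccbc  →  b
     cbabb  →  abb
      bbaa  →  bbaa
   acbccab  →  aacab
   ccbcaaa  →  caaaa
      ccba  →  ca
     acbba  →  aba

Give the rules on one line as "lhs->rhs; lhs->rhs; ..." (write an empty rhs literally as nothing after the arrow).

  | aacacca
  | bbbbca => bbbb
  | baabbaaa
  | bccc

bca->b; cb->; cbc->a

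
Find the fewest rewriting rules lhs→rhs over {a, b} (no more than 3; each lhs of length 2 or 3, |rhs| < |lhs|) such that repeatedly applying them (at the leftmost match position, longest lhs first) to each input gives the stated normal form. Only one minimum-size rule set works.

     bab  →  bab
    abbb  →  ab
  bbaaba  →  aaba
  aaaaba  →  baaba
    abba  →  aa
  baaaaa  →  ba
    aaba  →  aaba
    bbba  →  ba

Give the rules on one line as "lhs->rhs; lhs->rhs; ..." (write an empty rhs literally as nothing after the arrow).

  | bab
  | abbb => ab
  | bbaaba => aaba
  | aaaaba => baaba

aaa->ba; bb->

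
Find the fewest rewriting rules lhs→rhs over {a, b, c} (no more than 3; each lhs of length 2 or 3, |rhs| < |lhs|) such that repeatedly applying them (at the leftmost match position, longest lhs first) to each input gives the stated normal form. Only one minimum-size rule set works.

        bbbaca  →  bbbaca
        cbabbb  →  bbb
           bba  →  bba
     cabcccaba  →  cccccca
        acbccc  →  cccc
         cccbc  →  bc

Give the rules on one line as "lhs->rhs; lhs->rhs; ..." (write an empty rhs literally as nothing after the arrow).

ab->c; cb->b

  | bbbaca
  | cbabbb => babbb => bcbb => bbb
  | bba
  | cabcccaba => cccccaba => cccccca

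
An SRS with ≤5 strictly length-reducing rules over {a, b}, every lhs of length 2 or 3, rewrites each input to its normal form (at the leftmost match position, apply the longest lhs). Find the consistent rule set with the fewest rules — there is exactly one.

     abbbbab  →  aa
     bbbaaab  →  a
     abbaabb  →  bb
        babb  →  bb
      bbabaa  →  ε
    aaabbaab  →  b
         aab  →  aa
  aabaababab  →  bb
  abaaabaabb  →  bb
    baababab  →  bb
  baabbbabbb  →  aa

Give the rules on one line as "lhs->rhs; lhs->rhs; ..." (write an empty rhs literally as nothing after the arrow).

aaa->bb; ab->a; ba->; bbb->bb

  | abbbbab => abbbab => abbab => abab => aab => aa
  | bbbaaab => bbaaab => baab => ab => a
  | abbaabb => abaabb => aaabb => bbbb => bbb => bb
  | babb => bb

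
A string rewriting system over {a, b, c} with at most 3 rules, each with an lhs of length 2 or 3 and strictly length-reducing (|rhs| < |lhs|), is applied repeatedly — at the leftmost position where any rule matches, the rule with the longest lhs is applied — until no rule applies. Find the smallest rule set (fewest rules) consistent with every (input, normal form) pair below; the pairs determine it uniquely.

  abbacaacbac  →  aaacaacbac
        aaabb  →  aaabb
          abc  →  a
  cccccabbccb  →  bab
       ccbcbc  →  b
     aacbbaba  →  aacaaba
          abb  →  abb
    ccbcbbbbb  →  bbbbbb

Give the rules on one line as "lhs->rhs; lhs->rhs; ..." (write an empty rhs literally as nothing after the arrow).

bba->aa; bc->; cc->b

  | abbacaacbac => aaacaacbac
  | aaabb
  | abc => a
  | cccccabbccb => bcccabbccb => ccabbccb => babbccb => babcb => bab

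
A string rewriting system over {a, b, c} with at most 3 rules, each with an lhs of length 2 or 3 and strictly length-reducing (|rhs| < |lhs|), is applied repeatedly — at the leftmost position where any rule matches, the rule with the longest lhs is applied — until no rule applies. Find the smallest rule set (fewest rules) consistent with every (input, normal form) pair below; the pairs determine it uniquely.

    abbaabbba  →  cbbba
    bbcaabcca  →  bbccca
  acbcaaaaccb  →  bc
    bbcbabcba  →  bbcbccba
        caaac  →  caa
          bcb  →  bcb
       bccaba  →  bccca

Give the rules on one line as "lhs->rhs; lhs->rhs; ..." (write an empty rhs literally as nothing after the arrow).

  | abbaabbba => cbaabbba => cbacbba => cbbba
  | bbcaabcca => bbcaccca => bbccca
  | acbcaaaaccb => bcaaaaccb => bcaaacb => bcaab => bcac => bc
  | bbcbabcba => bbcbccba

ab->c; ac->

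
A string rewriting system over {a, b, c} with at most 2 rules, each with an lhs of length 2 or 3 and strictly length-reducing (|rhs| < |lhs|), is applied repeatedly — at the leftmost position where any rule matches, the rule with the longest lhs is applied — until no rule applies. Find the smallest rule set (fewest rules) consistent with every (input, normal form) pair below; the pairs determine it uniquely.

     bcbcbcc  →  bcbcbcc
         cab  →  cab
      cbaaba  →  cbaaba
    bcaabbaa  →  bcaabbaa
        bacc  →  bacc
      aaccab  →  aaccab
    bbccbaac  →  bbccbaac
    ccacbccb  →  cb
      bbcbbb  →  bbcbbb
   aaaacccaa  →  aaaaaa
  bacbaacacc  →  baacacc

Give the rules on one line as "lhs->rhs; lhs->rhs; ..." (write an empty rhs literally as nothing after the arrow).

  | bcbcbcc
  | cab
  | cbaaba
  | bcaabbaa

acb->; ccc->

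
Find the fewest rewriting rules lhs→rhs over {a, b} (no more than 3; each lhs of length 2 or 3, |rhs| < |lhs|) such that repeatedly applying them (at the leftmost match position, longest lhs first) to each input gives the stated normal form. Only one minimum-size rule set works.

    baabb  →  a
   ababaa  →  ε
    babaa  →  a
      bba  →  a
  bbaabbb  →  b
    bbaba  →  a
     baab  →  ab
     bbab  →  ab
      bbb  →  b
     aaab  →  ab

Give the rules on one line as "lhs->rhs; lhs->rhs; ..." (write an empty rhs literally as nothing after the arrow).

  | baabb => abb => a
  | ababaa => abaa => aa => ε
  | babaa => baa => a
  | bba => a

aa->; ba->; bb->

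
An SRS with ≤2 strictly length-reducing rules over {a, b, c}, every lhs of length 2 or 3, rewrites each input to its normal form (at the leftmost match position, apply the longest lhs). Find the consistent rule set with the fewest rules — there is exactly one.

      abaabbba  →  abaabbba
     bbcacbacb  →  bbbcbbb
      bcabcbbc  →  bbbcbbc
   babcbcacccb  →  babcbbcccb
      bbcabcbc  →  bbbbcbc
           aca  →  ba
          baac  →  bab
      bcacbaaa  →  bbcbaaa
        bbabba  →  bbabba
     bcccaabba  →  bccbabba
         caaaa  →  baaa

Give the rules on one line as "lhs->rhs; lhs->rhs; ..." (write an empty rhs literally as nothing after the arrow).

ac->b; ca->b

  | abaabbba
  | bbcacbacb => bbbcbacb => bbbcbbb
  | bcabcbbc => bbbcbbc
  | babcbcacccb => babcbbcccb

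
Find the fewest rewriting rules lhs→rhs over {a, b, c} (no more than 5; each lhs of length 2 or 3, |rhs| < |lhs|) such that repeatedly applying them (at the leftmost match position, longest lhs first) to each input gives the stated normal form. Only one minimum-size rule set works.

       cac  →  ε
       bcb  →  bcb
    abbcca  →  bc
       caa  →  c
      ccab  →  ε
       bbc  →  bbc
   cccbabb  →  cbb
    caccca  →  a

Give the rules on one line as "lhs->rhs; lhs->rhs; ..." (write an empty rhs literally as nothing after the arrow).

ab->; bcc->bc; ca->c; cc->

  | cac => cc => ε
  | bcb
  | abbcca => bcca => bca => bc
  | caa => ca => c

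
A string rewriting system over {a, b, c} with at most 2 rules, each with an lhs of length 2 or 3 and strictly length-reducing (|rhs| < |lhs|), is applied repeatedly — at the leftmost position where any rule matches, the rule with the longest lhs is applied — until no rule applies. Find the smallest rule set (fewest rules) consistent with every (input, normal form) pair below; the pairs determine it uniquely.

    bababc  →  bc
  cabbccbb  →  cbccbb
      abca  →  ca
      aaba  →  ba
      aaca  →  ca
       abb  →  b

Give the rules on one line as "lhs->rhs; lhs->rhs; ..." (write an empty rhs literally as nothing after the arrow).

  | bababc => babc => bc
  | cabbccbb => cbccbb
  | abca => ca
  | aaba => ba

aa->; ab->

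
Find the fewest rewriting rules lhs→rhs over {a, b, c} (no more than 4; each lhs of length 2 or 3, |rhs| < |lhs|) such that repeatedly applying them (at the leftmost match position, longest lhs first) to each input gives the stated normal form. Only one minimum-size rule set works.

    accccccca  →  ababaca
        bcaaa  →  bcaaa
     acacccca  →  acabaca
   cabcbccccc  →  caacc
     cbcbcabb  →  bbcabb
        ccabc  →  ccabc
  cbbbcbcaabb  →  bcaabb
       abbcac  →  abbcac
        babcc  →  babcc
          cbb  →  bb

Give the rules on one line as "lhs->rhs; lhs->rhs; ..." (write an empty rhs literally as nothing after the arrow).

bbb->; cb->b; ccc->ba

  | accccccca => abacccca => ababaca
  | bcaaa
  | acacccca => acabaca
  | cabcbccccc => cabbccccc => cabbbacc => caacc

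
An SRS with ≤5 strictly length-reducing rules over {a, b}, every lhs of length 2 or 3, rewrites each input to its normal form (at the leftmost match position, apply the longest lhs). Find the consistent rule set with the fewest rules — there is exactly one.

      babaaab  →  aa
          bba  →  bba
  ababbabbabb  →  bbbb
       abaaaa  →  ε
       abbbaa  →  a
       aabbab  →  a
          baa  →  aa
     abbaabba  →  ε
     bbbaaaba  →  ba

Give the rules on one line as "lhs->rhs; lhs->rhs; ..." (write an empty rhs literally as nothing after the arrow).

  | babaaab => baab => aab => aa
  | bba
  | ababbabbabb => bbabbabb => bbababb => bbbb
  | abaaaa => aaa => ε

aaa->; ab->a; aba->; baa->aa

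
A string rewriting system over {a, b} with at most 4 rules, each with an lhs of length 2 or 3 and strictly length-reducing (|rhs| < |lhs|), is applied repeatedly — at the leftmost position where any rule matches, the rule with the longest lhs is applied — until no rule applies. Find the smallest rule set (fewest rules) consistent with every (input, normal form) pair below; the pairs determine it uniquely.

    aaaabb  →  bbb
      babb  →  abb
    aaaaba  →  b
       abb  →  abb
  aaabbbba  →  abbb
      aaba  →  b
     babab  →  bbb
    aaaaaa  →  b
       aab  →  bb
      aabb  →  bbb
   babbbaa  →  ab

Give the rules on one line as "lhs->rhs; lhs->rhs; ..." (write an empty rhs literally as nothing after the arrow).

aa->b; aba->bb; ba->a; bba->b

  | aaaabb => baabb => aabb => bbb
  | babb => abb
  | aaaaba => baaba => aaba => bba => b
  | abb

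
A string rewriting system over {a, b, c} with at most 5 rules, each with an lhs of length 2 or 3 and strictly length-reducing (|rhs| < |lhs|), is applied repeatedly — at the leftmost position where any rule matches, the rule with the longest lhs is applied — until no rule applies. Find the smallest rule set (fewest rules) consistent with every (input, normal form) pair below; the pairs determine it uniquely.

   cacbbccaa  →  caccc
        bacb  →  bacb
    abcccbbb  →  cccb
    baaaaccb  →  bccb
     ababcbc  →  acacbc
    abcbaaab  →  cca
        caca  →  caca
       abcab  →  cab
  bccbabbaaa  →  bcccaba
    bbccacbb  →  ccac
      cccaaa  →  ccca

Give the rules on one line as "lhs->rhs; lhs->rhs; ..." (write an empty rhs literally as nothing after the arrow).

  | cacbbccaa => cacccaa => caccc
  | bacb
  | abcccbbb => cccbbb => cccb
  | baaaaccb => baaccb => bccb

aa->; abc->c; bab->ca; bb->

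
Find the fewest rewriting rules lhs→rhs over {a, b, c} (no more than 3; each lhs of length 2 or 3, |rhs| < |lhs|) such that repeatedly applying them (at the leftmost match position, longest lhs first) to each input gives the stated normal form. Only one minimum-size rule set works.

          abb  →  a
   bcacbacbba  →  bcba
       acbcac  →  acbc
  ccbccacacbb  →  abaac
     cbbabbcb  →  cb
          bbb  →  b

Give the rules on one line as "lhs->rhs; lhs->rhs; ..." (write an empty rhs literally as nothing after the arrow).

bb->; ca->; cc->a

  | abb => a
  | bcacbacbba => bcbacbba => bcbaca => bcba
  | acbcac => acbc
  | ccbccacacbb => abccacacbb => abaacacbb => abaacbb => abaac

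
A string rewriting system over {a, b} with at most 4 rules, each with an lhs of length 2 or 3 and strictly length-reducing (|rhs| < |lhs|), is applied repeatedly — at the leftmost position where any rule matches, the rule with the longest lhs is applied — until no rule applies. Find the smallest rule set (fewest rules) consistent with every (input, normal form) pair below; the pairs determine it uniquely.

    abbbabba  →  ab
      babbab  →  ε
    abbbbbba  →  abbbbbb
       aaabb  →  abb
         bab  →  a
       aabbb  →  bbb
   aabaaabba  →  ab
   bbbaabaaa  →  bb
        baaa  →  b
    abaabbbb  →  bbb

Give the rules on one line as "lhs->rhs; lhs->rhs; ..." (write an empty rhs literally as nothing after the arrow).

aa->; ba->b; bab->a

  | abbbabba => abbaba => abaa => aba => ab
  | babbab => abab => aa => ε
  | abbbbbba => abbbbbb
  | aaabb => abb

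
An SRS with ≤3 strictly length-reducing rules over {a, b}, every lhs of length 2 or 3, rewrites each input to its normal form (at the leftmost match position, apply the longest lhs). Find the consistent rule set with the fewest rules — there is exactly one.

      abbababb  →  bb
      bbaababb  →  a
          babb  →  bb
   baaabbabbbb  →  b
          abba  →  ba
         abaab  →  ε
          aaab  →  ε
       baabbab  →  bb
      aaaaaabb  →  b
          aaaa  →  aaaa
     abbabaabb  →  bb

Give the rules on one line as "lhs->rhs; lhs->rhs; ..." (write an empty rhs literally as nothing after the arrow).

  | abbababb => bababb => babb => bb
  | bbaababb => bbababb => bbabb => bbb => a
  | babb => bb
  | baaabbabbbb => baabbabbbb => babbabbbb => bbabbbb => bbbbb => abb => b

aab->ab; ab->; bbb->a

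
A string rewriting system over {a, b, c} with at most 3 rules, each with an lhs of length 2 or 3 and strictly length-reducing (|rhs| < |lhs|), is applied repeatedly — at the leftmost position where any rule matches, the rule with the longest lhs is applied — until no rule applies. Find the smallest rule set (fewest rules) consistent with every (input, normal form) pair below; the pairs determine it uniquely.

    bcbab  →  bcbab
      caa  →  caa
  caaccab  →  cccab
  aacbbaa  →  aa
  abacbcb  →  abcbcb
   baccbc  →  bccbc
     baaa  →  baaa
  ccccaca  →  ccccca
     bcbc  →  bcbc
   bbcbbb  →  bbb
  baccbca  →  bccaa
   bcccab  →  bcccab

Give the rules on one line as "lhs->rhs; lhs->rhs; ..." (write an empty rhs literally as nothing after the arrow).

ac->c; bca->aa; cbb->

  | bcbab
  | caa
  | caaccab => caccab => cccab
  | aacbbaa => acbbaa => cbbaa => aa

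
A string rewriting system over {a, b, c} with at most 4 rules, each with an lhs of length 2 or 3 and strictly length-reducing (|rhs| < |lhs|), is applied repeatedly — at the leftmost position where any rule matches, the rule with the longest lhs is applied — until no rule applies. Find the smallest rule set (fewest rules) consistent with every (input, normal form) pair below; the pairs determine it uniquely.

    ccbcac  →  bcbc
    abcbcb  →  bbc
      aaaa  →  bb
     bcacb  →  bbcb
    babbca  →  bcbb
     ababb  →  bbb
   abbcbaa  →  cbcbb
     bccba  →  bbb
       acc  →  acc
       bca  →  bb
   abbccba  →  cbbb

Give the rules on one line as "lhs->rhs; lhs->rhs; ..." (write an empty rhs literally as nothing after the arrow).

  | ccbcac => bccac => bcbc
  | abcbcb => ccbcb => bccb => bbc
  | aaaa => baa => bb
  | bcacb => bbcb

aa->b; ab->c; ca->b; ccb->bc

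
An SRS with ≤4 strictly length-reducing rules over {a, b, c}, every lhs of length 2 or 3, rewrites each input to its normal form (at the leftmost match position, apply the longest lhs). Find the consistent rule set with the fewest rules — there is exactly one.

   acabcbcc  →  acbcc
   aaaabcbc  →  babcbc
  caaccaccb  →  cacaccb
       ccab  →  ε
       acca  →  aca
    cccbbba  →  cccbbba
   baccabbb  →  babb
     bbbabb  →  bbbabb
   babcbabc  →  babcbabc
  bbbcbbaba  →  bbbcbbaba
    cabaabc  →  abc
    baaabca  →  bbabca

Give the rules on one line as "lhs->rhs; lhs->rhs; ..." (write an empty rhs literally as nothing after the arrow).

  | acabcbcc => acbcc
  | aaaabcbc => baabcbc => babcbc
  | caaccaccb => caccaccb => cacaccb
  | ccab => cab => ε

aa->a; aaa->ba; cab->; cca->ca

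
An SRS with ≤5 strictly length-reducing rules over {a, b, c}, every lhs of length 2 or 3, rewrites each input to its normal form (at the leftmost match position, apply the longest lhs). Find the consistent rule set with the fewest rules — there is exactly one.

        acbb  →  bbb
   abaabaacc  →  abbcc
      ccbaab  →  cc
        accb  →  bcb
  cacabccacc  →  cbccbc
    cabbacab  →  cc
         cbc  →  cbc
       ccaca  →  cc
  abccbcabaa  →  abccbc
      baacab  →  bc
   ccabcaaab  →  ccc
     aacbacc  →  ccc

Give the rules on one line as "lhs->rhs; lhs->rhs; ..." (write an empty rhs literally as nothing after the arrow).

  | acbb => bbb
  | abaabaacc => abbaacc => abbcc
  | ccbaab => ccab => cc
  | accb => bcb

aa->; ac->b; cab->c; cba->c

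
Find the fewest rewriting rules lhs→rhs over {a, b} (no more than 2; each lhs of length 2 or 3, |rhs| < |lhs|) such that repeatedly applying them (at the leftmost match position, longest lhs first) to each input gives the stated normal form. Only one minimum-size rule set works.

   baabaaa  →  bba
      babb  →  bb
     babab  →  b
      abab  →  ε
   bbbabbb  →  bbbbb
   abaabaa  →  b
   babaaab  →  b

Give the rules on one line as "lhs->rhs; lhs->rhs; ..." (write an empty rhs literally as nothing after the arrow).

aa->; ab->

  | baabaaa => bbaaa => bba
  | babb => bb
  | babab => bab => b
  | abab => ab => ε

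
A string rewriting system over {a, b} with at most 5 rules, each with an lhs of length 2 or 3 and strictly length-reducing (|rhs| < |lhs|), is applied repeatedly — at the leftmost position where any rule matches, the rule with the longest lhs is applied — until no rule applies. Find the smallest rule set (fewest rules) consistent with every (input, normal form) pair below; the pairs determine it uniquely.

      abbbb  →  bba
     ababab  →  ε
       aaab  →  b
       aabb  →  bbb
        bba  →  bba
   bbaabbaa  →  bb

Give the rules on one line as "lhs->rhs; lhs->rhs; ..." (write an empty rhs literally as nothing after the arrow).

aa->b; ab->; abb->ba; baa->

  | abbbb => babb => bba
  | ababab => abab => ab => ε
  | aaab => bab => b
  | aabb => bbb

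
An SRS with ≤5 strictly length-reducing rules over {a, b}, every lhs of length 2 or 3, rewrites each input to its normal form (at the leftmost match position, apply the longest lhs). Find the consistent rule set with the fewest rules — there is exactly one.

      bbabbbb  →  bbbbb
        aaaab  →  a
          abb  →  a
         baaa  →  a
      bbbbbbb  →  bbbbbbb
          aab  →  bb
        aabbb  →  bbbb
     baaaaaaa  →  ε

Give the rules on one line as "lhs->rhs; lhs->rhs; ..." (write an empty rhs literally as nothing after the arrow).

aa->b; abb->a; ba->; baa->ab

  | bbabbbb => bbbbb
  | aaaab => baab => abb => a
  | abb => a
  | baaa => aba => a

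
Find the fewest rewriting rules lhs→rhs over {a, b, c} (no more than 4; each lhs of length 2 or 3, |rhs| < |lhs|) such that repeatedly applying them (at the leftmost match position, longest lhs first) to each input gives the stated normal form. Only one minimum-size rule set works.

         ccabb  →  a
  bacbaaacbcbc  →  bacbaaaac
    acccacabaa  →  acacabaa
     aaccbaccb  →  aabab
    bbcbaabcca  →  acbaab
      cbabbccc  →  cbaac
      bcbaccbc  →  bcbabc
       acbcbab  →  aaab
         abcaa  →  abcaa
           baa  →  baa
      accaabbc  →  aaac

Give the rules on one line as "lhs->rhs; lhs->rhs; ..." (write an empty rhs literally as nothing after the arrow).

bb->a; cbc->b; cc->; cca->

  | ccabb => bb => a
  | bacbaaacbcbc => bacbaaabbc => bacbaaaac
  | acccacabaa => acacabaa
  | aaccbaccb => aabaccb => aabab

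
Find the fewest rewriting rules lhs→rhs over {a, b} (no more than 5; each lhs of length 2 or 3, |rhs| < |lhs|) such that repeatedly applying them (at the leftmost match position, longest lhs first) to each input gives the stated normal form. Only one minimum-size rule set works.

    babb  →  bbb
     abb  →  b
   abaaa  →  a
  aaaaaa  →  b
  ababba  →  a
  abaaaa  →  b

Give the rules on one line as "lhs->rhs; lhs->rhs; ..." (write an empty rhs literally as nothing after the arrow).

  | babb => bbb
  | abb => b
  | abaaa => aaa => ba => a
  | aaaaaa => baaaa => aaaa => baa => aa => b

aa->b; ab->; ba->a; bab->bb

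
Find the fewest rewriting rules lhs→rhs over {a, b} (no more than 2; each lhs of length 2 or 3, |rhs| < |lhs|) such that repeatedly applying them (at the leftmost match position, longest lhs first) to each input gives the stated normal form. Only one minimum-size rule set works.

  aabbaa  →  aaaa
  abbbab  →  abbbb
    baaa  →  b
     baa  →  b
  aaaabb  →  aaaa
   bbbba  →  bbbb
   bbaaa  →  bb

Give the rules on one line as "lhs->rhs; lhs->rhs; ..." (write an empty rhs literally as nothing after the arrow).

  | aabbaa => aabaa => aaaa
  | abbbab => abbbb
  | baaa => baa => ba => b
  | baa => ba => b

aab->aa; ba->b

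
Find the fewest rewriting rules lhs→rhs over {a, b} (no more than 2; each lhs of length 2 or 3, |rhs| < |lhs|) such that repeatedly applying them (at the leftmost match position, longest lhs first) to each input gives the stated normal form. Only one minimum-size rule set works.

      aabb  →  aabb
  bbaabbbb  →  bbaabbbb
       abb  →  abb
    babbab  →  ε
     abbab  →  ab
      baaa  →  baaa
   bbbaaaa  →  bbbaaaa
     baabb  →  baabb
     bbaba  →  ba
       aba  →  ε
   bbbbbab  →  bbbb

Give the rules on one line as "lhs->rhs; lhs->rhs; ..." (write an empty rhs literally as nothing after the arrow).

  | aabb
  | bbaabbbb
  | abb
  | babbab => bab => ε

aba->; bab->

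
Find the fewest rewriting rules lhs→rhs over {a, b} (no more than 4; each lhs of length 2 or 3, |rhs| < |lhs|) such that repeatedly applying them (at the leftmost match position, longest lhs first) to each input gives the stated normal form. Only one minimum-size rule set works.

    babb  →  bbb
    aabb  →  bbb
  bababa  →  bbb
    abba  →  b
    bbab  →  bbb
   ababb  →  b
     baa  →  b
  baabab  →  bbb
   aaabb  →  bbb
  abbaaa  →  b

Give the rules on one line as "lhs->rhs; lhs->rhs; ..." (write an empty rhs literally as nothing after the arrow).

aa->b; ab->; ba->b

  | babb => bbb
  | aabb => bbb
  | bababa => bbaba => bbba => bbb
  | abba => ba => b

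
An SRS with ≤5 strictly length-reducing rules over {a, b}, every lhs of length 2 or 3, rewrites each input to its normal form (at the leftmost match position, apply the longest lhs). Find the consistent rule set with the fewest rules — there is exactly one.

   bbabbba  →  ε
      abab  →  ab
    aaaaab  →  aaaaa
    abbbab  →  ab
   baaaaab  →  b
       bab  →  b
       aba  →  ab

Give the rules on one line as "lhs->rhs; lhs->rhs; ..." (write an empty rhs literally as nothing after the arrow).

  | bbabbba => bbba => bba => ε
  | abab => abb => ab
  | aaaaab => aaaaa
  | abbbab => abbab => ab

aab->aa; ba->b; bb->b; bba->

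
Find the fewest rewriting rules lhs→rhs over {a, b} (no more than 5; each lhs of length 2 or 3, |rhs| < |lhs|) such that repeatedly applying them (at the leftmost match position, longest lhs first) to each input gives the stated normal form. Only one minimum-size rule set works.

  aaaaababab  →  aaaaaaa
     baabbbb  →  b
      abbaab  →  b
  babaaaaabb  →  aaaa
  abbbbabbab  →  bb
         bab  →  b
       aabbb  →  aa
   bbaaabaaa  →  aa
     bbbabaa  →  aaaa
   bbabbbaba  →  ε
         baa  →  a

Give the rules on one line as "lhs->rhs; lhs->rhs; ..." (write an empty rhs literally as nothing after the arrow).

aab->aa; ab->b; ba->; bbb->a

  | aaaaababab => aaaaaabab => aaaaaaab => aaaaaaa
  | baabbbb => abbbb => bbbb => ab => b
  | abbaab => bbaab => bab => b
  | babaaaaabb => baaaaabb => aaaabb => aaaab => aaaa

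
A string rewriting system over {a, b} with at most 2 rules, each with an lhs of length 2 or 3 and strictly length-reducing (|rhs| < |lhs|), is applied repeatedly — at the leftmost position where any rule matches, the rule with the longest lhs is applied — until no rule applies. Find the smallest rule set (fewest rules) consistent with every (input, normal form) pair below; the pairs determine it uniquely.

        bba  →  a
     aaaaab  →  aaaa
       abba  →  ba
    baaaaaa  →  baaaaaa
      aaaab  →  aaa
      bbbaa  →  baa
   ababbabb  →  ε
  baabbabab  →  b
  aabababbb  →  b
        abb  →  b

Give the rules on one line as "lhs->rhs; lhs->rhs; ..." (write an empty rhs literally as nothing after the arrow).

ab->; bb->

  | bba => a
  | aaaaab => aaaa
  | abba => ba
  | baaaaaa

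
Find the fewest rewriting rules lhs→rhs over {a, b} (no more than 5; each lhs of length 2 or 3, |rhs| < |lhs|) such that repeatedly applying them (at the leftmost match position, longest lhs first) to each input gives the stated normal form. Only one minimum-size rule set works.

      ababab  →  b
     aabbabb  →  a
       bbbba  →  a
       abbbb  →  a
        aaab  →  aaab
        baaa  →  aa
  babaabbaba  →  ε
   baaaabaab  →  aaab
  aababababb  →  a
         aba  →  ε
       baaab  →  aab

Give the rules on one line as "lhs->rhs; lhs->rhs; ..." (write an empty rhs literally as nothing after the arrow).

aba->; abb->; ba->; bb->a

  | ababab => bab => b
  | aabbabb => aabb => a
  | bbbba => abba => a
  | abbbb => bb => a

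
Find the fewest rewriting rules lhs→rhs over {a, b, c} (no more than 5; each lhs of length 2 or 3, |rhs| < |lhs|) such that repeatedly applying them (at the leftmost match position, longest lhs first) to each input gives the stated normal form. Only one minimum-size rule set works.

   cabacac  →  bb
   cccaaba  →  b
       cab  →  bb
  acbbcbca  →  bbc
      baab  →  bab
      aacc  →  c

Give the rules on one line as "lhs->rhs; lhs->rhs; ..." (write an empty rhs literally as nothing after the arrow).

  | cabacac => bbacac => bbac => bb
  | cccaaba => ccbaba => ccaba => cbba => cba => ca => b
  | cab => bb
  | acbbcbca => bbcbca => bbcca => bbcb => bbc

aa->a; ac->; ca->b; cb->c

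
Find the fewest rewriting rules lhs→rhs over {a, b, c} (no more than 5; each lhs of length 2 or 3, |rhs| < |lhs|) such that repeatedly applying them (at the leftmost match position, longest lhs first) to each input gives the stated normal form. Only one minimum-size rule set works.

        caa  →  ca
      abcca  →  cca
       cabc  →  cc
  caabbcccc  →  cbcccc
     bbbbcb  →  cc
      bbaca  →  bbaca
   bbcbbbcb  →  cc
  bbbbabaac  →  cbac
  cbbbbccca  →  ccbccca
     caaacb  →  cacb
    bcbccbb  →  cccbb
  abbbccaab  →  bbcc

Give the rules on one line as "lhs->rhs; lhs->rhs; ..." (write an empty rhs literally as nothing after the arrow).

aa->a; ab->; bbb->c; bcb->c

  | caa => ca
  | abcca => cca
  | cabc => cc
  | caabbcccc => cabbcccc => cbcccc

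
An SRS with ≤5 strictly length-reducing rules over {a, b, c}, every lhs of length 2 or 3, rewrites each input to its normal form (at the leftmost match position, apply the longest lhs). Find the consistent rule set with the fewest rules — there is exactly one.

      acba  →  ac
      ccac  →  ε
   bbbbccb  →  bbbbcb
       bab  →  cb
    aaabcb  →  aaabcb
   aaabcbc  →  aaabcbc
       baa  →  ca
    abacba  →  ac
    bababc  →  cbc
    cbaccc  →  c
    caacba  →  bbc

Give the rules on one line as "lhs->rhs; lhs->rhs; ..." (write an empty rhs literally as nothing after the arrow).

  | acba => acc => ac
  | ccac => cac => ε
  | bbbbccb => bbbbcb
  | bab => cb

ba->c; caa->bb; cac->; cc->c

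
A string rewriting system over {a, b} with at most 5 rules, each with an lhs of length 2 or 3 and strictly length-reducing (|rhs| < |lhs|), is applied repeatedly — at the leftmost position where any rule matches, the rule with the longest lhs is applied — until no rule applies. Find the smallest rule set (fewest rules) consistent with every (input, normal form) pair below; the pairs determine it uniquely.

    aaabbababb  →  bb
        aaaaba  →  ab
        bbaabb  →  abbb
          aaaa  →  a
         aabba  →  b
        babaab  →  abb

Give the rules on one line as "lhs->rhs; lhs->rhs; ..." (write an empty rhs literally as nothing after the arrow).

  | aaabbababb => bbababb => abbabb => aabbb => bb
  | aaaaba => aba => ab
  | bbaabb => ababb => abbb
  | aaaa => a

aaa->; aab->; ba->b; bba->ab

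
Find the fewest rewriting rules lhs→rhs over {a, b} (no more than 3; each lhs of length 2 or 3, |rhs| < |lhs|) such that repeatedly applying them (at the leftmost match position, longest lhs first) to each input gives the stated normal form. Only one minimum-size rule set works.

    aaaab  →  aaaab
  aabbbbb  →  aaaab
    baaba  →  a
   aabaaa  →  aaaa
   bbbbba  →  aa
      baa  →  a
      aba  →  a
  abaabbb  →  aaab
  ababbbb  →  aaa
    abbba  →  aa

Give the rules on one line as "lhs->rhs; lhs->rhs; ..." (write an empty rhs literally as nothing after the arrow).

  | aaaab
  | aabbbbb => aaabbb => aaaab
  | baaba => aba => a
  | aabaaa => aaaa

ba->; bb->a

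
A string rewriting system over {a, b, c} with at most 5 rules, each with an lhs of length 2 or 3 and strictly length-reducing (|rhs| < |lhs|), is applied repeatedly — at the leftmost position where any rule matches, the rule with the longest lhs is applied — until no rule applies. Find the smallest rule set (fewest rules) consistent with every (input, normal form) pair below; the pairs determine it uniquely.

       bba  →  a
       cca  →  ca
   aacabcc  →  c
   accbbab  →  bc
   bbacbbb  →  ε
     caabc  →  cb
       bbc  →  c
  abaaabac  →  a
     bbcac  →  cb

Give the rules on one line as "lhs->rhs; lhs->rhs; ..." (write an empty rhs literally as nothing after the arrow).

ab->; ac->b; bb->; cc->c

  | bba => a
  | cca => ca
  | aacabcc => ababcc => abcc => cc => c
  | accbbab => bcbbab => bcab => bc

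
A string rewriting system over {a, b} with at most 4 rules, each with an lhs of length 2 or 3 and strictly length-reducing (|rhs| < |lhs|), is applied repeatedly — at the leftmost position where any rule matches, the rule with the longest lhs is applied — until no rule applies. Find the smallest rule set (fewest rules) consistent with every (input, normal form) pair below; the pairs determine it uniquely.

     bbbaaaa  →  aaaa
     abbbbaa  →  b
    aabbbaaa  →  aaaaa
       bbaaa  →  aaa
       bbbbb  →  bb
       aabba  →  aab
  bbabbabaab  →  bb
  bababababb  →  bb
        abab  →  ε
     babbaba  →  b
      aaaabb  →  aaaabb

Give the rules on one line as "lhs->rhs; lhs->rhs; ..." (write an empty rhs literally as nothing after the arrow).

aba->bb; ba->; baa->aa; bbb->

  | bbbaaaa => aaaa
  | abbbbaa => abaa => bba => b
  | aabbbaaa => aaaaa
  | bbaaa => baaa => aaa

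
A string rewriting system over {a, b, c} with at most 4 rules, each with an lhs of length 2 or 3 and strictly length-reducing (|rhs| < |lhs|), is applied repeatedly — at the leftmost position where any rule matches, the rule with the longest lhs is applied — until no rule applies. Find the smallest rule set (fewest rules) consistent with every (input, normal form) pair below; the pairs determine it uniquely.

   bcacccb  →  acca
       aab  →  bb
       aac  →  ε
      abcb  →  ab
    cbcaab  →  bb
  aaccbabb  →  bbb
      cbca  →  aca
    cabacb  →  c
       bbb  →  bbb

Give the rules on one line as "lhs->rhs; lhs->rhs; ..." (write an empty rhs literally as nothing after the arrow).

aa->b; abb->; bc->; cb->a

  | bcacccb => acccb => acca
  | aab => bb
  | aac => bc => ε
  | abcb => ab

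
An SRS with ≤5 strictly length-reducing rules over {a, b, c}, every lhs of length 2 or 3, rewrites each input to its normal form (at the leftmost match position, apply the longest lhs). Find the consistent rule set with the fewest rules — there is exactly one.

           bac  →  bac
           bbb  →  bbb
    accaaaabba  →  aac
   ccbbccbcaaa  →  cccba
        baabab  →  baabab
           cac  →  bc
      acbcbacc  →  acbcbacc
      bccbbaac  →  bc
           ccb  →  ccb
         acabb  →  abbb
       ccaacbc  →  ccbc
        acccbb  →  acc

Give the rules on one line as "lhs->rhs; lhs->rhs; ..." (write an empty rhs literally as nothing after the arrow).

  | bac
  | bbb
  | accaaaabba => acaabba => abba => aac
  | ccbbccbcaaa => cccbcaaa => cccba

bba->ac; ca->b; caa->; cbb->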